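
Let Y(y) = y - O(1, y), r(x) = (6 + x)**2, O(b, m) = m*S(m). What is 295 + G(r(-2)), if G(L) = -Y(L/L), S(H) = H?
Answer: 295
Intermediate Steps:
O(b, m) = m**2 (O(b, m) = m*m = m**2)
Y(y) = y - y**2
G(L) = 0 (G(L) = -L/L*(1 - L/L) = -(1 - 1*1) = -(1 - 1) = -0 = -1*0 = 0)
295 + G(r(-2)) = 295 + 0 = 295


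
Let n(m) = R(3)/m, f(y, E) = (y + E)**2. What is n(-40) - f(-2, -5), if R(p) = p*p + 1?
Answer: -197/4 ≈ -49.250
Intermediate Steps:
f(y, E) = (E + y)**2
R(p) = 1 + p**2 (R(p) = p**2 + 1 = 1 + p**2)
n(m) = 10/m (n(m) = (1 + 3**2)/m = (1 + 9)/m = 10/m)
n(-40) - f(-2, -5) = 10/(-40) - (-5 - 2)**2 = 10*(-1/40) - 1*(-7)**2 = -1/4 - 1*49 = -1/4 - 49 = -197/4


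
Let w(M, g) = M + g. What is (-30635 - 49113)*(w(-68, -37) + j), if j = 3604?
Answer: -279038252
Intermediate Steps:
(-30635 - 49113)*(w(-68, -37) + j) = (-30635 - 49113)*((-68 - 37) + 3604) = -79748*(-105 + 3604) = -79748*3499 = -279038252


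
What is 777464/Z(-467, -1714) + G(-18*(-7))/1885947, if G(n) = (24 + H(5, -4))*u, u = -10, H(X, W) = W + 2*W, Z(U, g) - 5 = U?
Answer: -34910856044/20745417 ≈ -1682.8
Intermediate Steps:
Z(U, g) = 5 + U
H(X, W) = 3*W
G(n) = -120 (G(n) = (24 + 3*(-4))*(-10) = (24 - 12)*(-10) = 12*(-10) = -120)
777464/Z(-467, -1714) + G(-18*(-7))/1885947 = 777464/(5 - 467) - 120/1885947 = 777464/(-462) - 120*1/1885947 = 777464*(-1/462) - 40/628649 = -388732/231 - 40/628649 = -34910856044/20745417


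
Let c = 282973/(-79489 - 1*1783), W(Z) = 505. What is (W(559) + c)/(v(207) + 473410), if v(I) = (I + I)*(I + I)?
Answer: 40759387/52404673232 ≈ 0.00077778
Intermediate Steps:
c = -282973/81272 (c = 282973/(-79489 - 1783) = 282973/(-81272) = 282973*(-1/81272) = -282973/81272 ≈ -3.4818)
v(I) = 4*I² (v(I) = (2*I)*(2*I) = 4*I²)
(W(559) + c)/(v(207) + 473410) = (505 - 282973/81272)/(4*207² + 473410) = 40759387/(81272*(4*42849 + 473410)) = 40759387/(81272*(171396 + 473410)) = (40759387/81272)/644806 = (40759387/81272)*(1/644806) = 40759387/52404673232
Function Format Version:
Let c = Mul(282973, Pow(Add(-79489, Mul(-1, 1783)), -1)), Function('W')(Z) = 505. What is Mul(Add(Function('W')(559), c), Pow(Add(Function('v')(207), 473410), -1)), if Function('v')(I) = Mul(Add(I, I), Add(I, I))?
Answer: Rational(40759387, 52404673232) ≈ 0.00077778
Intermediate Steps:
c = Rational(-282973, 81272) (c = Mul(282973, Pow(Add(-79489, -1783), -1)) = Mul(282973, Pow(-81272, -1)) = Mul(282973, Rational(-1, 81272)) = Rational(-282973, 81272) ≈ -3.4818)
Function('v')(I) = Mul(4, Pow(I, 2)) (Function('v')(I) = Mul(Mul(2, I), Mul(2, I)) = Mul(4, Pow(I, 2)))
Mul(Add(Function('W')(559), c), Pow(Add(Function('v')(207), 473410), -1)) = Mul(Add(505, Rational(-282973, 81272)), Pow(Add(Mul(4, Pow(207, 2)), 473410), -1)) = Mul(Rational(40759387, 81272), Pow(Add(Mul(4, 42849), 473410), -1)) = Mul(Rational(40759387, 81272), Pow(Add(171396, 473410), -1)) = Mul(Rational(40759387, 81272), Pow(644806, -1)) = Mul(Rational(40759387, 81272), Rational(1, 644806)) = Rational(40759387, 52404673232)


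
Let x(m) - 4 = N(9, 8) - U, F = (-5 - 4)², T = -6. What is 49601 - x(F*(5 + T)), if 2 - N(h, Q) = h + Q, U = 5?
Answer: 49617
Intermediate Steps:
F = 81 (F = (-9)² = 81)
N(h, Q) = 2 - Q - h (N(h, Q) = 2 - (h + Q) = 2 - (Q + h) = 2 + (-Q - h) = 2 - Q - h)
x(m) = -16 (x(m) = 4 + ((2 - 1*8 - 1*9) - 1*5) = 4 + ((2 - 8 - 9) - 5) = 4 + (-15 - 5) = 4 - 20 = -16)
49601 - x(F*(5 + T)) = 49601 - 1*(-16) = 49601 + 16 = 49617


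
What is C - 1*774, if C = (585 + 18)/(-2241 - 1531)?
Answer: -2920131/3772 ≈ -774.16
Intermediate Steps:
C = -603/3772 (C = 603/(-3772) = 603*(-1/3772) = -603/3772 ≈ -0.15986)
C - 1*774 = -603/3772 - 1*774 = -603/3772 - 774 = -2920131/3772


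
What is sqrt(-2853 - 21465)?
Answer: 3*I*sqrt(2702) ≈ 155.94*I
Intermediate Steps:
sqrt(-2853 - 21465) = sqrt(-24318) = 3*I*sqrt(2702)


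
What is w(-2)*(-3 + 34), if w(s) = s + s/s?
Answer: -31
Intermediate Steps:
w(s) = 1 + s (w(s) = s + 1 = 1 + s)
w(-2)*(-3 + 34) = (1 - 2)*(-3 + 34) = -1*31 = -31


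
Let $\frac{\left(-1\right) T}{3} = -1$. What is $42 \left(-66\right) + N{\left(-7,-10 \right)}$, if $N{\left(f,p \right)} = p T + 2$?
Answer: $-2800$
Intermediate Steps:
$T = 3$ ($T = \left(-3\right) \left(-1\right) = 3$)
$N{\left(f,p \right)} = 2 + 3 p$ ($N{\left(f,p \right)} = p 3 + 2 = 3 p + 2 = 2 + 3 p$)
$42 \left(-66\right) + N{\left(-7,-10 \right)} = 42 \left(-66\right) + \left(2 + 3 \left(-10\right)\right) = -2772 + \left(2 - 30\right) = -2772 - 28 = -2800$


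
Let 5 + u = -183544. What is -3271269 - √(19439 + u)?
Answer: -3271269 - I*√164110 ≈ -3.2713e+6 - 405.1*I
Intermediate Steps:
u = -183549 (u = -5 - 183544 = -183549)
-3271269 - √(19439 + u) = -3271269 - √(19439 - 183549) = -3271269 - √(-164110) = -3271269 - I*√164110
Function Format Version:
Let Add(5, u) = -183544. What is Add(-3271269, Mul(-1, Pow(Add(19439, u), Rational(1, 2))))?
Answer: Add(-3271269, Mul(-1, I, Pow(164110, Rational(1, 2)))) ≈ Add(-3.2713e+6, Mul(-405.10, I))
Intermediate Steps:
u = -183549 (u = Add(-5, -183544) = -183549)
Add(-3271269, Mul(-1, Pow(Add(19439, u), Rational(1, 2)))) = Add(-3271269, Mul(-1, Pow(Add(19439, -183549), Rational(1, 2)))) = Add(-3271269, Mul(-1, Pow(-164110, Rational(1, 2)))) = Add(-3271269, Mul(-1, Mul(I, Pow(164110, Rational(1, 2))))) = Add(-3271269, Mul(-1, I, Pow(164110, Rational(1, 2))))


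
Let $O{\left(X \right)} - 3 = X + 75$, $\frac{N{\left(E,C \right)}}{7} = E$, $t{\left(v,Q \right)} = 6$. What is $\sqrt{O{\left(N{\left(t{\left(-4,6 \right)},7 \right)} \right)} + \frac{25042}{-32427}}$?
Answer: $\frac{7 \sqrt{284283906}}{10809} \approx 10.919$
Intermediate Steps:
$N{\left(E,C \right)} = 7 E$
$O{\left(X \right)} = 78 + X$ ($O{\left(X \right)} = 3 + \left(X + 75\right) = 3 + \left(75 + X\right) = 78 + X$)
$\sqrt{O{\left(N{\left(t{\left(-4,6 \right)},7 \right)} \right)} + \frac{25042}{-32427}} = \sqrt{\left(78 + 7 \cdot 6\right) + \frac{25042}{-32427}} = \sqrt{\left(78 + 42\right) + 25042 \left(- \frac{1}{32427}\right)} = \sqrt{120 - \frac{25042}{32427}} = \sqrt{\frac{3866198}{32427}} = \frac{7 \sqrt{284283906}}{10809}$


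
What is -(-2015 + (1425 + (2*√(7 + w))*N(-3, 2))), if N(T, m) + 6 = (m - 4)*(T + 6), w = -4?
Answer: 590 + 24*√3 ≈ 631.57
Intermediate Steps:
N(T, m) = -6 + (-4 + m)*(6 + T) (N(T, m) = -6 + (m - 4)*(T + 6) = -6 + (-4 + m)*(6 + T))
-(-2015 + (1425 + (2*√(7 + w))*N(-3, 2))) = -(-2015 + (1425 + (2*√(7 - 4))*(-30 - 4*(-3) + 6*2 - 3*2))) = -(-2015 + (1425 + (2*√3)*(-30 + 12 + 12 - 6))) = -(-2015 + (1425 + (2*√3)*(-12))) = -(-2015 + (1425 - 24*√3)) = -(-590 - 24*√3) = 590 + 24*√3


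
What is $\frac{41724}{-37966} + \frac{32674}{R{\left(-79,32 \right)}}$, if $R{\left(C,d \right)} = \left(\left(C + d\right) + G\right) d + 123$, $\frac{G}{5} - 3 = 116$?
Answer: $\frac{251848484}{335220797} \approx 0.75129$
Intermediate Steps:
$G = 595$ ($G = 15 + 5 \cdot 116 = 15 + 580 = 595$)
$R{\left(C,d \right)} = 123 + d \left(595 + C + d\right)$ ($R{\left(C,d \right)} = \left(\left(C + d\right) + 595\right) d + 123 = \left(595 + C + d\right) d + 123 = d \left(595 + C + d\right) + 123 = 123 + d \left(595 + C + d\right)$)
$\frac{41724}{-37966} + \frac{32674}{R{\left(-79,32 \right)}} = \frac{41724}{-37966} + \frac{32674}{123 + 32^{2} + 595 \cdot 32 - 2528} = 41724 \left(- \frac{1}{37966}\right) + \frac{32674}{123 + 1024 + 19040 - 2528} = - \frac{20862}{18983} + \frac{32674}{17659} = \frac{251848484}{335220797}$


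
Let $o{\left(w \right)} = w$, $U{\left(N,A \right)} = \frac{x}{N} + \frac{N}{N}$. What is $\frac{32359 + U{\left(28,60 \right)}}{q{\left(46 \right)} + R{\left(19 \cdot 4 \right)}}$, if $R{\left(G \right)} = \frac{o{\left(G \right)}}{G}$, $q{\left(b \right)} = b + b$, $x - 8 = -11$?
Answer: $\frac{906077}{2604} \approx 347.96$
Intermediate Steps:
$x = -3$ ($x = 8 - 11 = -3$)
$U{\left(N,A \right)} = 1 - \frac{3}{N}$ ($U{\left(N,A \right)} = - \frac{3}{N} + \frac{N}{N} = - \frac{3}{N} + 1 = 1 - \frac{3}{N}$)
$q{\left(b \right)} = 2 b$
$R{\left(G \right)} = 1$ ($R{\left(G \right)} = \frac{G}{G} = 1$)
$\frac{32359 + U{\left(28,60 \right)}}{q{\left(46 \right)} + R{\left(19 \cdot 4 \right)}} = \frac{32359 + \frac{-3 + 28}{28}}{2 \cdot 46 + 1} = \frac{32359 + \frac{1}{28} \cdot 25}{92 + 1} = \frac{32359 + \frac{25}{28}}{93} = \frac{906077}{28} \cdot \frac{1}{93} = \frac{906077}{2604}$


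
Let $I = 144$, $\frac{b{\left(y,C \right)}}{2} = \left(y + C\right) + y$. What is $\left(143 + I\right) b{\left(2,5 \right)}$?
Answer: $5166$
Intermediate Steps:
$b{\left(y,C \right)} = 2 C + 4 y$ ($b{\left(y,C \right)} = 2 \left(\left(y + C\right) + y\right) = 2 \left(\left(C + y\right) + y\right) = 2 \left(C + 2 y\right) = 2 C + 4 y$)
$\left(143 + I\right) b{\left(2,5 \right)} = \left(143 + 144\right) \left(2 \cdot 5 + 4 \cdot 2\right) = 287 \left(10 + 8\right) = 287 \cdot 18 = 5166$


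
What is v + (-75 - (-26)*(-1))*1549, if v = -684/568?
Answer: -22215929/142 ≈ -1.5645e+5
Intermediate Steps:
v = -171/142 (v = -684*1/568 = -171/142 ≈ -1.2042)
v + (-75 - (-26)*(-1))*1549 = -171/142 + (-75 - (-26)*(-1))*1549 = -171/142 + (-75 - 1*26)*1549 = -171/142 + (-75 - 26)*1549 = -171/142 - 101*1549 = -171/142 - 156449 = -22215929/142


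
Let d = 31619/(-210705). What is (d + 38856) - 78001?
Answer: -8248078844/210705 ≈ -39145.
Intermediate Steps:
d = -31619/210705 (d = 31619*(-1/210705) = -31619/210705 ≈ -0.15006)
(d + 38856) - 78001 = (-31619/210705 + 38856) - 78001 = 8187121861/210705 - 78001 = -8248078844/210705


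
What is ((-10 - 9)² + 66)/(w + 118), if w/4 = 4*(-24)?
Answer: -61/38 ≈ -1.6053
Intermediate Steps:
w = -384 (w = 4*(4*(-24)) = 4*(-96) = -384)
((-10 - 9)² + 66)/(w + 118) = ((-10 - 9)² + 66)/(-384 + 118) = ((-19)² + 66)/(-266) = (361 + 66)*(-1/266) = 427*(-1/266) = -61/38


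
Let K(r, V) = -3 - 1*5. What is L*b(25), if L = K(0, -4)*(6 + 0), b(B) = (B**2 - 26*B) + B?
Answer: 0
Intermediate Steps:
b(B) = B**2 - 25*B
K(r, V) = -8 (K(r, V) = -3 - 5 = -8)
L = -48 (L = -8*(6 + 0) = -8*6 = -48)
L*b(25) = -1200*(-25 + 25) = -1200*0 = -48*0 = 0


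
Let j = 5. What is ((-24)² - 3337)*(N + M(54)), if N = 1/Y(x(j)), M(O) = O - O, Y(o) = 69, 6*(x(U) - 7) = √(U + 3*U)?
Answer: -2761/69 ≈ -40.014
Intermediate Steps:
x(U) = 7 + √U/3 (x(U) = 7 + √(U + 3*U)/6 = 7 + √(4*U)/6 = 7 + (2*√U)/6 = 7 + √U/3)
M(O) = 0
N = 1/69 ≈ 0.014493
((-24)² - 3337)*(N + M(54)) = ((-24)² - 3337)*(1/69 + 0) = (576 - 3337)*(1/69) = -2761*1/69 = -2761/69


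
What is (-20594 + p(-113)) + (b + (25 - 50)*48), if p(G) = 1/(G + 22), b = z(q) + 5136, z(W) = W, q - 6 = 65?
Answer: -1509418/91 ≈ -16587.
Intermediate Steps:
q = 71 (q = 6 + 65 = 71)
b = 5207 (b = 71 + 5136 = 5207)
p(G) = 1/(22 + G)
(-20594 + p(-113)) + (b + (25 - 50)*48) = (-20594 + 1/(22 - 113)) + (5207 + (25 - 50)*48) = (-20594 + 1/(-91)) + (5207 - 25*48) = (-20594 - 1/91) + (5207 - 1200) = -1874055/91 + 4007 = -1509418/91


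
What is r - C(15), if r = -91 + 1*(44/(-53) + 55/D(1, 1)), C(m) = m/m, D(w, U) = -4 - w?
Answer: -5503/53 ≈ -103.83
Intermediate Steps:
C(m) = 1
r = -5450/53 (r = -91 + 1*(44/(-53) + 55/(-4 - 1*1)) = -91 + 1*(44*(-1/53) + 55/(-4 - 1)) = -91 + 1*(-44/53 + 55/(-5)) = -91 + 1*(-44/53 + 55*(-⅕)) = -91 + 1*(-44/53 - 11) = -91 + 1*(-627/53) = -91 - 627/53 = -5450/53 ≈ -102.83)
r - C(15) = -5450/53 - 1*1 = -5450/53 - 1 = -5503/53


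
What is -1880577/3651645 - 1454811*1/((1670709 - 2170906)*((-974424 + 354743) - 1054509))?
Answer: -104989810638681147/203865209342725490 ≈ -0.51500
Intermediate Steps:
-1880577/3651645 - 1454811*1/((1670709 - 2170906)*((-974424 + 354743) - 1054509)) = -1880577*1/3651645 - 1454811*(-1/(500197*(-619681 - 1054509))) = -626859/1217215 - 1454811/((-500197*(-1674190))) = -626859/1217215 - 1454811/837424815430 = -104989810638681147/203865209342725490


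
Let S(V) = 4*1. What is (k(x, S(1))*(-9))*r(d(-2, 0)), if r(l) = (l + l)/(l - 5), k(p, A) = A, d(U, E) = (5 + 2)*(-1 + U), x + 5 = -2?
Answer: -756/13 ≈ -58.154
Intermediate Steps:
x = -7 (x = -5 - 2 = -7)
S(V) = 4
d(U, E) = -7 + 7*U (d(U, E) = 7*(-1 + U) = -7 + 7*U)
r(l) = 2*l/(-5 + l) (r(l) = (2*l)/(-5 + l) = 2*l/(-5 + l))
(k(x, S(1))*(-9))*r(d(-2, 0)) = (4*(-9))*(2*(-7 + 7*(-2))/(-5 + (-7 + 7*(-2)))) = -72*(-7 - 14)/(-5 + (-7 - 14)) = -72*(-21)/(-5 - 21) = -72*(-21)/(-26) = -72*(-21)*(-1)/26 = -36*21/13 = -756/13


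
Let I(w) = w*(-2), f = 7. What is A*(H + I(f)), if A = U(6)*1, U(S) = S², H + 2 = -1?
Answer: -612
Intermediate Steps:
H = -3 (H = -2 - 1 = -3)
I(w) = -2*w
A = 36 (A = 6²*1 = 36*1 = 36)
A*(H + I(f)) = 36*(-3 - 2*7) = 36*(-3 - 14) = 36*(-17) = -612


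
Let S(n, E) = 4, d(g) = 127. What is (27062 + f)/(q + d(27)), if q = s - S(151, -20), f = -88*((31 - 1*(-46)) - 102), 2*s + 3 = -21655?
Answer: -14631/5353 ≈ -2.7332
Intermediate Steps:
s = -10829 (s = -3/2 + (1/2)*(-21655) = -3/2 - 21655/2 = -10829)
f = 2200 (f = -88*((31 + 46) - 102) = -88*(77 - 102) = -88*(-25) = 2200)
q = -10833 (q = -10829 - 1*4 = -10829 - 4 = -10833)
(27062 + f)/(q + d(27)) = (27062 + 2200)/(-10833 + 127) = 29262/(-10706) = 29262*(-1/10706) = -14631/5353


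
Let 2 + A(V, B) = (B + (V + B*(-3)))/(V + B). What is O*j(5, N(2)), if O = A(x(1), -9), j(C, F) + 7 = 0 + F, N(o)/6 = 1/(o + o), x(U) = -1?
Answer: 407/20 ≈ 20.350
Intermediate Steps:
N(o) = 3/o (N(o) = 6/(o + o) = 6/((2*o)) = 6*(1/(2*o)) = 3/o)
j(C, F) = -7 + F (j(C, F) = -7 + (0 + F) = -7 + F)
A(V, B) = -2 + (V - 2*B)/(B + V) (A(V, B) = -2 + (B + (V + B*(-3)))/(V + B) = -2 + (B + (V - 3*B))/(B + V) = -2 + (V - 2*B)/(B + V))
O = -37/10 (O = (-1*(-1) - 4*(-9))/(-9 - 1) = (1 + 36)/(-10) = -1/10*37 = -37/10 ≈ -3.7000)
O*j(5, N(2)) = -37*(-7 + 3/2)/10 = -37/10*(-11/2) = 407/20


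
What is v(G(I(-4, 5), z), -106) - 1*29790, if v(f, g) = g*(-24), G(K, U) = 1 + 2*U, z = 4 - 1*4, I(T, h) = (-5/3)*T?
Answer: -27246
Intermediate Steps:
I(T, h) = -5*T/3 (I(T, h) = (-5*⅓)*T = -5*T/3)
z = 0 (z = 4 - 4 = 0)
v(f, g) = -24*g
v(G(I(-4, 5), z), -106) - 1*29790 = -24*(-106) - 1*29790 = 2544 - 29790 = -27246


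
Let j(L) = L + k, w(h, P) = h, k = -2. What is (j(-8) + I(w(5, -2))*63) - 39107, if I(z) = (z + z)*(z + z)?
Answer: -32817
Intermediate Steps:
I(z) = 4*z**2 (I(z) = (2*z)*(2*z) = 4*z**2)
j(L) = -2 + L (j(L) = L - 2 = -2 + L)
(j(-8) + I(w(5, -2))*63) - 39107 = ((-2 - 8) + (4*5**2)*63) - 39107 = (-10 + (4*25)*63) - 39107 = (-10 + 100*63) - 39107 = (-10 + 6300) - 39107 = 6290 - 39107 = -32817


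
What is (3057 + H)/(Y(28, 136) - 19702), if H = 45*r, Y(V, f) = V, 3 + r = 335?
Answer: -5999/6558 ≈ -0.91476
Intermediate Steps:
r = 332 (r = -3 + 335 = 332)
H = 14940 (H = 45*332 = 14940)
(3057 + H)/(Y(28, 136) - 19702) = (3057 + 14940)/(28 - 19702) = 17997/(-19674) = 17997*(-1/19674) = -5999/6558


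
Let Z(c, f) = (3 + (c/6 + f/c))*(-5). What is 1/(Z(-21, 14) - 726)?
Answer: -6/4321 ≈ -0.0013886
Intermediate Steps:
Z(c, f) = -15 - 5*c/6 - 5*f/c (Z(c, f) = (3 + (c*(⅙) + f/c))*(-5) = (3 + (c/6 + f/c))*(-5) = (3 + c/6 + f/c)*(-5) = -15 - 5*c/6 - 5*f/c)
1/(Z(-21, 14) - 726) = 1/((-15 - ⅚*(-21) - 5*14/(-21)) - 726) = 1/((-15 + 35/2 - 5*14*(-1/21)) - 726) = 1/((-15 + 35/2 + 10/3) - 726) = 1/(35/6 - 726) = 1/(-4321/6) = -6/4321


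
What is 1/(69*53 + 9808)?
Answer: 1/13465 ≈ 7.4267e-5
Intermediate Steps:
1/(69*53 + 9808) = 1/(3657 + 9808) = 1/13465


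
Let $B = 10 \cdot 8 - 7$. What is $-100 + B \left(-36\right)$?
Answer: $-2728$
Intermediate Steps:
$B = 73$ ($B = 80 - 7 = 73$)
$-100 + B \left(-36\right) = -100 + 73 \left(-36\right) = -100 - 2628 = -2728$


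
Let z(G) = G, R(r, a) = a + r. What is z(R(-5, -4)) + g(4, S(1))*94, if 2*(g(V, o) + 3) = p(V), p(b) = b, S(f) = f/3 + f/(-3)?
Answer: -103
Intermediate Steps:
S(f) = 0 (S(f) = f*(⅓) + f*(-⅓) = f/3 - f/3 = 0)
g(V, o) = -3 + V/2
z(R(-5, -4)) + g(4, S(1))*94 = (-4 - 5) + (-3 + (½)*4)*94 = -9 + (-3 + 2)*94 = -9 - 1*94 = -9 - 94 = -103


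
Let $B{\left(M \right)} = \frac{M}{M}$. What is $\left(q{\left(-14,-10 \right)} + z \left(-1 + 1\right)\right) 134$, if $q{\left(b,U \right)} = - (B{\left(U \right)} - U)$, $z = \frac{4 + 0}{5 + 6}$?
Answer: $-1474$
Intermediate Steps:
$B{\left(M \right)} = 1$
$z = \frac{4}{11} \approx 0.36364$
$q{\left(b,U \right)} = -1 + U$ ($q{\left(b,U \right)} = - (1 - U) = -1 + U$)
$\left(q{\left(-14,-10 \right)} + z \left(-1 + 1\right)\right) 134 = \left(\left(-1 - 10\right) + \frac{4 \left(-1 + 1\right)}{11}\right) 134 = \left(-11 + \frac{4}{11} \cdot 0\right) 134 = \left(-11 + 0\right) 134 = \left(-11\right) 134 = -1474$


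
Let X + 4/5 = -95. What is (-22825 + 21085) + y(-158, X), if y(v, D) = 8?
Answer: -1732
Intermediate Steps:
X = -479/5 (X = -⅘ - 95 = -479/5 ≈ -95.800)
(-22825 + 21085) + y(-158, X) = (-22825 + 21085) + 8 = -1740 + 8 = -1732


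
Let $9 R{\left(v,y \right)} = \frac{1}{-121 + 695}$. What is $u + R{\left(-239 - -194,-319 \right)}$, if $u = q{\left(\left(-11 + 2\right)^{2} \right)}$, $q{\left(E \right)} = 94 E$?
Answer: $\frac{39333925}{5166} \approx 7614.0$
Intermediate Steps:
$R{\left(v,y \right)} = \frac{1}{5166}$ ($R{\left(v,y \right)} = \frac{1}{9 \left(-121 + 695\right)} = \frac{1}{9 \cdot 574} = \frac{1}{9} \cdot \frac{1}{574} = \frac{1}{5166}$)
$u = 7614$ ($u = 94 \left(-11 + 2\right)^{2} = 94 \left(-9\right)^{2} = 94 \cdot 81 = 7614$)
$u + R{\left(-239 - -194,-319 \right)} = 7614 + \frac{1}{5166} = \frac{39333925}{5166}$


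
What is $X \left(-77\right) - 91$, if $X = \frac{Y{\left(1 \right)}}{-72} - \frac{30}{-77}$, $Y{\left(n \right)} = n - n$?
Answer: $-121$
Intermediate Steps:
$Y{\left(n \right)} = 0$
$X = \frac{30}{77}$ ($X = \frac{0}{-72} - \frac{30}{-77} = 0 \left(- \frac{1}{72}\right) - - \frac{30}{77} = 0 + \frac{30}{77} = \frac{30}{77} \approx 0.38961$)
$X \left(-77\right) - 91 = \frac{30}{77} \left(-77\right) - 91 = -30 - 91 = -121$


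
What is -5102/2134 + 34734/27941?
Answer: -34216313/29813047 ≈ -1.1477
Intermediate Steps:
-5102/2134 + 34734/27941 = -5102*1/2134 + 34734*(1/27941) = -2551/1067 + 34734/27941 = -34216313/29813047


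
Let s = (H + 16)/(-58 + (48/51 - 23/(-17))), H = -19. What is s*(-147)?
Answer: -7497/947 ≈ -7.9166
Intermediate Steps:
s = 51/947 (s = (-19 + 16)/(-58 + (48/51 - 23/(-17))) = -3/(-58 + (48*(1/51) - 23*(-1/17))) = -3/(-58 + (16/17 + 23/17)) = -3/(-58 + 39/17) = -3/(-947/17) = -3*(-17/947) = 51/947 ≈ 0.053854)
s*(-147) = (51/947)*(-147) = -7497/947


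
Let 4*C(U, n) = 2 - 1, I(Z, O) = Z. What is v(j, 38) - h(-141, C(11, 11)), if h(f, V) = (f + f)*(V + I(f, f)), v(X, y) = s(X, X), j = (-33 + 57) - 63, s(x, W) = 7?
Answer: -79369/2 ≈ -39685.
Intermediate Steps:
j = -39 (j = 24 - 63 = -39)
C(U, n) = ¼ (C(U, n) = (2 - 1)/4 = (¼)*1 = ¼)
v(X, y) = 7
h(f, V) = 2*f*(V + f) (h(f, V) = (f + f)*(V + f) = (2*f)*(V + f) = 2*f*(V + f))
v(j, 38) - h(-141, C(11, 11)) = 7 - 2*(-141)*(¼ - 141) = 7 - 2*(-141)*(-563)/4 = 7 - 1*79383/2 = 7 - 79383/2 = -79369/2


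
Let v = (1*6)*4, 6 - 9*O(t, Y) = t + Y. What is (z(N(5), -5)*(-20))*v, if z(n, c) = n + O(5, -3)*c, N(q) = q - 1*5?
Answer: 3200/3 ≈ 1066.7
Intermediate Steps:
N(q) = -5 + q (N(q) = q - 5 = -5 + q)
O(t, Y) = ⅔ - Y/9 - t/9 (O(t, Y) = ⅔ - (t + Y)/9 = ⅔ - (Y + t)/9 = ⅔ + (-Y/9 - t/9) = ⅔ - Y/9 - t/9)
v = 24 (v = 6*4 = 24)
z(n, c) = n + 4*c/9 (z(n, c) = n + (⅔ - ⅑*(-3) - ⅑*5)*c = n + (⅔ + ⅓ - 5/9)*c = n + 4*c/9)
(z(N(5), -5)*(-20))*v = (((-5 + 5) + (4/9)*(-5))*(-20))*24 = ((0 - 20/9)*(-20))*24 = -20/9*(-20)*24 = (400/9)*24 = 3200/3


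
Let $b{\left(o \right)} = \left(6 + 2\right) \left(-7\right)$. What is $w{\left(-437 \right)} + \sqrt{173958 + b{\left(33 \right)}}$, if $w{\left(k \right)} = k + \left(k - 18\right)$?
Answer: $-892 + \sqrt{173902} \approx -474.98$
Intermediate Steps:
$w{\left(k \right)} = -18 + 2 k$ ($w{\left(k \right)} = k + \left(-18 + k\right) = -18 + 2 k$)
$b{\left(o \right)} = -56$ ($b{\left(o \right)} = 8 \left(-7\right) = -56$)
$w{\left(-437 \right)} + \sqrt{173958 + b{\left(33 \right)}} = \left(-18 + 2 \left(-437\right)\right) + \sqrt{173958 - 56} = \left(-18 - 874\right) + \sqrt{173902} = -892 + \sqrt{173902}$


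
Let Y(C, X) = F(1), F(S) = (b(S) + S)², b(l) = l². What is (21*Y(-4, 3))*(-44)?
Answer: -3696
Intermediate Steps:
F(S) = (S + S²)² (F(S) = (S² + S)² = (S + S²)²)
Y(C, X) = 4 (Y(C, X) = 1²*(1 + 1)² = 1*2² = 1*4 = 4)
(21*Y(-4, 3))*(-44) = (21*4)*(-44) = 84*(-44) = -3696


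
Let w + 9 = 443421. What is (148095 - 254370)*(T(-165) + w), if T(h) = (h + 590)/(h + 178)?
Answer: -47127084675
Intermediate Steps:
w = 443412 (w = -9 + 443421 = 443412)
T(h) = (590 + h)/(178 + h)
(148095 - 254370)*(T(-165) + w) = (148095 - 254370)*((590 - 165)/(178 - 165) + 443412) = -106275*(425/13 + 443412) = -106275*5764781/13 = -47127084675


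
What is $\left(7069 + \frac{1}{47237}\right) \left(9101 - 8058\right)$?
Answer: $\frac{348276843222}{47237} \approx 7.373 \cdot 10^{6}$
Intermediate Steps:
$\left(7069 + \frac{1}{47237}\right) \left(9101 - 8058\right) = \left(7069 + \frac{1}{47237}\right) 1043 = \frac{333918354}{47237} \cdot 1043 = \frac{348276843222}{47237}$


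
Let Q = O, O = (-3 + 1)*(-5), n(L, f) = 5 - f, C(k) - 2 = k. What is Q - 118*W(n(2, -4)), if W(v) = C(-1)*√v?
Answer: -344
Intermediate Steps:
C(k) = 2 + k
O = 10 (O = -2*(-5) = 10)
Q = 10
W(v) = √v (W(v) = (2 - 1)*√v = 1*√v = √v)
Q - 118*W(n(2, -4)) = 10 - 118*√(5 - 1*(-4)) = 10 - 118*√(5 + 4) = 10 - 118*√9 = 10 - 118*3 = 10 - 354 = -344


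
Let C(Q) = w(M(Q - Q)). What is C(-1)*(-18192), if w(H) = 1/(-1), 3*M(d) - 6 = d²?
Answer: 18192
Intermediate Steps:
M(d) = 2 + d²/3
w(H) = -1
C(Q) = -1
C(-1)*(-18192) = -1*(-18192) = 18192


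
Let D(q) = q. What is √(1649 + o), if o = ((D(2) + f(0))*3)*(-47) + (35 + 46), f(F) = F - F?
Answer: 2*√362 ≈ 38.053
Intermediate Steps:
f(F) = 0
o = -201 (o = ((2 + 0)*3)*(-47) + (35 + 46) = (2*3)*(-47) + 81 = 6*(-47) + 81 = -282 + 81 = -201)
√(1649 + o) = √(1649 - 201) = √1448 = 2*√362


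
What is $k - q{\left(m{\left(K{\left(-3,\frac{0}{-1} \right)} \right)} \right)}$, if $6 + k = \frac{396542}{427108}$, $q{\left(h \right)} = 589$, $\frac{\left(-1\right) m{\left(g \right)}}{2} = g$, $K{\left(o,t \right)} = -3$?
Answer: $- \frac{7462727}{12562} \approx -594.07$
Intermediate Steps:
$m{\left(g \right)} = - 2 g$
$k = - \frac{63709}{12562}$ ($k = -6 + \frac{396542}{427108} = -6 + 396542 \cdot \frac{1}{427108} = -6 + \frac{11663}{12562} = - \frac{63709}{12562} \approx -5.0716$)
$k - q{\left(m{\left(K{\left(-3,\frac{0}{-1} \right)} \right)} \right)} = - \frac{63709}{12562} - 589 = - \frac{7462727}{12562}$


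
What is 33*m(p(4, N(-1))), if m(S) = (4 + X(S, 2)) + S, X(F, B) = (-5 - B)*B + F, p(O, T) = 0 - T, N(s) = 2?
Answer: -462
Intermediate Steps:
p(O, T) = -T
X(F, B) = F + B*(-5 - B) (X(F, B) = B*(-5 - B) + F = F + B*(-5 - B))
m(S) = -10 + 2*S (m(S) = (4 + (S - 1*2² - 5*2)) + S = (4 + (S - 1*4 - 10)) + S = (4 + (S - 4 - 10)) + S = (4 + (-14 + S)) + S = (-10 + S) + S = -10 + 2*S)
33*m(p(4, N(-1))) = 33*(-10 + 2*(-1*2)) = 33*(-10 + 2*(-2)) = 33*(-10 - 4) = 33*(-14) = -462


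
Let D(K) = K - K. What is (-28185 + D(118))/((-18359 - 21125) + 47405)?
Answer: -28185/7921 ≈ -3.5583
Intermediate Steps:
D(K) = 0
(-28185 + D(118))/((-18359 - 21125) + 47405) = (-28185 + 0)/((-18359 - 21125) + 47405) = -28185/(-39484 + 47405) = -28185/7921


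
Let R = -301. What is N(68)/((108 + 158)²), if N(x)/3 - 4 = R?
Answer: -891/70756 ≈ -0.012593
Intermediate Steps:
N(x) = -891 (N(x) = 12 + 3*(-301) = 12 - 903 = -891)
N(68)/((108 + 158)²) = -891/(108 + 158)² = -891/(266²) = -891/70756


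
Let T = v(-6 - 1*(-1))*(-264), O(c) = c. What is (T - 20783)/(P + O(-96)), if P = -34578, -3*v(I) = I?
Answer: 21223/34674 ≈ 0.61207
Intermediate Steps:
v(I) = -I/3
T = -440 (T = -(-6 - 1*(-1))/3*(-264) = -(-6 + 1)/3*(-264) = -⅓*(-5)*(-264) = (5/3)*(-264) = -440)
(T - 20783)/(P + O(-96)) = (-440 - 20783)/(-34578 - 96) = -21223/(-34674) = -21223*(-1/34674) = 21223/34674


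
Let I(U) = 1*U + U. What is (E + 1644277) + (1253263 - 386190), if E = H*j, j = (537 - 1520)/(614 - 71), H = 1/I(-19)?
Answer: 51819196883/20634 ≈ 2.5114e+6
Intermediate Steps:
I(U) = 2*U (I(U) = U + U = 2*U)
H = -1/38 (H = 1/(2*(-19)) = 1/(-38) = -1/38 ≈ -0.026316)
j = -983/543 ≈ -1.8103
E = 983/20634 (E = -1/38*(-983/543) = 983/20634 ≈ 0.047640)
(E + 1644277) + (1253263 - 386190) = (983/20634 + 1644277) + (1253263 - 386190) = 33928012601/20634 + 867073 = 51819196883/20634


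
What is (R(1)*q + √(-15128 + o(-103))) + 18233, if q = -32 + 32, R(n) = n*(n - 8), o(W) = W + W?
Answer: 18233 + I*√15334 ≈ 18233.0 + 123.83*I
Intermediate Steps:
o(W) = 2*W
R(n) = n*(-8 + n)
q = 0
(R(1)*q + √(-15128 + o(-103))) + 18233 = ((1*(-8 + 1))*0 + √(-15128 + 2*(-103))) + 18233 = ((1*(-7))*0 + √(-15128 - 206)) + 18233 = (-7*0 + √(-15334)) + 18233 = (0 + I*√15334) + 18233 = I*√15334 + 18233 = 18233 + I*√15334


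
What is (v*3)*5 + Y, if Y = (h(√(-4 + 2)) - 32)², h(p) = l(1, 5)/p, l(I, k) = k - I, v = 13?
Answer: 1211 + 128*I*√2 ≈ 1211.0 + 181.02*I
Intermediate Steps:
h(p) = 4/p (h(p) = (5 - 1*1)/p = (5 - 1)/p = 4/p)
Y = (-32 - 2*I*√2)² (Y = (4/(√(-4 + 2)) - 32)² = (4/(√(-2)) - 32)² = (4/((I*√2)) - 32)² = (4*(-I*√2/2) - 32)² = (-2*I*√2 - 32)² = (-32 - 2*I*√2)² ≈ 1016.0 + 181.02*I)
(v*3)*5 + Y = (13*3)*5 + (1016 + 128*I*√2) = 39*5 + (1016 + 128*I*√2) = 195 + (1016 + 128*I*√2) = 1211 + 128*I*√2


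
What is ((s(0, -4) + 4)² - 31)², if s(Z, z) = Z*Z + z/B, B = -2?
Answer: 25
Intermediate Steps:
s(Z, z) = Z² - z/2 (s(Z, z) = Z*Z + z/(-2) = Z² - z/2)
((s(0, -4) + 4)² - 31)² = (((0² - ½*(-4)) + 4)² - 31)² = (((0 + 2) + 4)² - 31)² = ((2 + 4)² - 31)² = (6² - 31)² = (36 - 31)² = 5² = 25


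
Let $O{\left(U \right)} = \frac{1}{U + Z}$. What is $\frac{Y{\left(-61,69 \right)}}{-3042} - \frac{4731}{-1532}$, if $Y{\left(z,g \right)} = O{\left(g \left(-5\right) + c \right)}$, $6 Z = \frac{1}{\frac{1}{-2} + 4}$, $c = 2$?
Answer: $\frac{4318711249}{1398491562} \approx 3.0881$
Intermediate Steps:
$Z = \frac{1}{21}$ ($Z = \frac{1}{6 \left(\frac{1}{-2} + 4\right)} = \frac{1}{6 \left(- \frac{1}{2} + 4\right)} = \frac{1}{6 \cdot \frac{7}{2}} = \frac{1}{6} \cdot \frac{2}{7} = \frac{1}{21} \approx 0.047619$)
$O{\left(U \right)} = \frac{1}{\frac{1}{21} + U}$ ($O{\left(U \right)} = \frac{1}{U + \frac{1}{21}} = \frac{1}{\frac{1}{21} + U}$)
$Y{\left(z,g \right)} = \frac{21}{43 - 105 g}$ ($Y{\left(z,g \right)} = \frac{21}{1 + 21 \left(g \left(-5\right) + 2\right)} = \frac{21}{1 + 21 \left(- 5 g + 2\right)} = \frac{21}{1 + 21 \left(2 - 5 g\right)} = \frac{21}{1 - \left(-42 + 105 g\right)} = \frac{21}{43 - 105 g}$)
$\frac{Y{\left(-61,69 \right)}}{-3042} - \frac{4731}{-1532} = \frac{\left(-21\right) \frac{1}{-43 + 105 \cdot 69}}{-3042} - \frac{4731}{-1532} = - \frac{21}{-43 + 7245} \left(- \frac{1}{3042}\right) - - \frac{4731}{1532} = - \frac{21}{7202} \left(- \frac{1}{3042}\right) + \frac{4731}{1532} = \left(-21\right) \frac{1}{7202} \left(- \frac{1}{3042}\right) + \frac{4731}{1532} = \left(- \frac{21}{7202}\right) \left(- \frac{1}{3042}\right) + \frac{4731}{1532} = \frac{7}{7302828} + \frac{4731}{1532} = \frac{4318711249}{1398491562}$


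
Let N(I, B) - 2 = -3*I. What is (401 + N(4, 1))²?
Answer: 152881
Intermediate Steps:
N(I, B) = 2 - 3*I
(401 + N(4, 1))² = (401 + (2 - 3*4))² = (401 + (2 - 12))² = (401 - 10)² = 391² = 152881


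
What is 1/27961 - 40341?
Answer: -1127974700/27961 ≈ -40341.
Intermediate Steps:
1/27961 - 40341 = -1127974700/27961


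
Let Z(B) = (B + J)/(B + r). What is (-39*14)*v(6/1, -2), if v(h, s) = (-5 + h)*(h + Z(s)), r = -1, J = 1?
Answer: -3458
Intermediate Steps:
Z(B) = (1 + B)/(-1 + B) (Z(B) = (B + 1)/(B - 1) = (1 + B)/(-1 + B))
v(h, s) = (-5 + h)*(h + (1 + s)/(-1 + s))
(-39*14)*v(6/1, -2) = (-39*14)*((-5 - 5*(-2) + (6/1)*(1 - 2) + (6/1)*(-1 - 2)*(-5 + 6/1))/(-1 - 2)) = -546*(-5 + 10 + (6*1)*(-1) + (6*1)*(-3)*(-5 + 6*1))/(-3) = -(-182)*(-5 + 10 + 6*(-1) + 6*(-3)*(-5 + 6)) = -(-182)*(-5 + 10 - 6 + 6*(-3)*1) = -(-182)*(-5 + 10 - 6 - 18) = -(-182)*(-19) = -546*19/3 = -3458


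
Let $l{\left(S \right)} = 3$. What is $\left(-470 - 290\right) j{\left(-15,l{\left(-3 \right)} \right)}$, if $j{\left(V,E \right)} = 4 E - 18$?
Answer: $4560$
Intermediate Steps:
$j{\left(V,E \right)} = -18 + 4 E$
$\left(-470 - 290\right) j{\left(-15,l{\left(-3 \right)} \right)} = \left(-470 - 290\right) \left(-18 + 4 \cdot 3\right) = - 760 \left(-18 + 12\right) = \left(-760\right) \left(-6\right) = 4560$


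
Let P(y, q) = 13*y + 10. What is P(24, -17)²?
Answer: 103684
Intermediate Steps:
P(y, q) = 10 + 13*y
P(24, -17)² = (10 + 13*24)² = (10 + 312)² = 322² = 103684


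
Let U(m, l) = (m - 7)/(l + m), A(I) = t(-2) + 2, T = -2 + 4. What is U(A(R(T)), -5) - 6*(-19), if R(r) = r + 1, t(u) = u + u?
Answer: 807/7 ≈ 115.29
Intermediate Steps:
T = 2
t(u) = 2*u
R(r) = 1 + r
A(I) = -2 (A(I) = 2*(-2) + 2 = -4 + 2 = -2)
U(m, l) = (-7 + m)/(l + m)
U(A(R(T)), -5) - 6*(-19) = (-7 - 2)/(-5 - 2) - 6*(-19) = -9/(-7) + 114 = -⅐*(-9) + 114 = 9/7 + 114 = 807/7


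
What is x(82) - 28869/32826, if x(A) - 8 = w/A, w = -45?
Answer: 1474119/224311 ≈ 6.5718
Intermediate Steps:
x(A) = 8 - 45/A
x(82) - 28869/32826 = (8 - 45/82) - 28869/32826 = (8 - 45*1/82) - 28869/32826 = (8 - 45/82) - 1*9623/10942 = 611/82 - 9623/10942 = 1474119/224311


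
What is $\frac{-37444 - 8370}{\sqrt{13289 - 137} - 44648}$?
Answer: $\frac{127843967}{124589422} + \frac{22907 \sqrt{822}}{249178844} \approx 1.0288$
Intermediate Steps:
$\frac{-37444 - 8370}{\sqrt{13289 - 137} - 44648} = - \frac{45814}{\sqrt{13152} - 44648} = - \frac{45814}{4 \sqrt{822} - 44648} = - \frac{45814}{-44648 + 4 \sqrt{822}}$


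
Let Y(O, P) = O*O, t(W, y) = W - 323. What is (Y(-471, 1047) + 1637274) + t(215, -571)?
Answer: 1859007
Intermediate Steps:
t(W, y) = -323 + W
Y(O, P) = O²
(Y(-471, 1047) + 1637274) + t(215, -571) = ((-471)² + 1637274) + (-323 + 215) = (221841 + 1637274) - 108 = 1859115 - 108 = 1859007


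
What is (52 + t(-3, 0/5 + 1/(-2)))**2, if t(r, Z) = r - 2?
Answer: 2209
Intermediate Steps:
t(r, Z) = -2 + r
(52 + t(-3, 0/5 + 1/(-2)))**2 = (52 + (-2 - 3))**2 = (52 - 5)**2 = 47**2 = 2209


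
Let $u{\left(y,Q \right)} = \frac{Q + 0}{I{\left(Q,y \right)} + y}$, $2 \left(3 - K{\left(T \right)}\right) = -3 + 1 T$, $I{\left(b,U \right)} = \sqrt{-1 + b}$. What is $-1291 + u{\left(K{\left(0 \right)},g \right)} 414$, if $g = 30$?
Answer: $- \frac{53749}{7} + \frac{9936 \sqrt{29}}{7} \approx -34.572$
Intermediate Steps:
$K{\left(T \right)} = \frac{9}{2} - \frac{T}{2}$ ($K{\left(T \right)} = 3 - \frac{-3 + 1 T}{2} = 3 - \frac{-3 + T}{2} = 3 - \left(- \frac{3}{2} + \frac{T}{2}\right) = \frac{9}{2} - \frac{T}{2}$)
$u{\left(y,Q \right)} = \frac{Q}{y + \sqrt{-1 + Q}}$ ($u{\left(y,Q \right)} = \frac{Q + 0}{\sqrt{-1 + Q} + y} = \frac{Q}{y + \sqrt{-1 + Q}}$)
$-1291 + u{\left(K{\left(0 \right)},g \right)} 414 = -1291 + \frac{30}{\left(\frac{9}{2} - 0\right) + \sqrt{-1 + 30}} \cdot 414 = -1291 + \frac{30}{\left(\frac{9}{2} + 0\right) + \sqrt{29}} \cdot 414 = -1291 + \frac{30}{\frac{9}{2} + \sqrt{29}} \cdot 414 = -1291 + \frac{12420}{\frac{9}{2} + \sqrt{29}}$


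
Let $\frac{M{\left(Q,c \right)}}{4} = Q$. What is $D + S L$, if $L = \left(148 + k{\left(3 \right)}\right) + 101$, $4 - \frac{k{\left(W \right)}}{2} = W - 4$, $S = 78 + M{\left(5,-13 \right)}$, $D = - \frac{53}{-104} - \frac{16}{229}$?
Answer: $\frac{604508185}{23816} \approx 25382.0$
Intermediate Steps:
$M{\left(Q,c \right)} = 4 Q$
$D = \frac{10473}{23816}$ ($D = \left(-53\right) \left(- \frac{1}{104}\right) - \frac{16}{229} = \frac{53}{104} - \frac{16}{229} = \frac{10473}{23816} \approx 0.43975$)
$S = 98$ ($S = 78 + 4 \cdot 5 = 78 + 20 = 98$)
$k{\left(W \right)} = 16 - 2 W$ ($k{\left(W \right)} = 8 - 2 \left(W - 4\right) = 8 - 2 \left(-4 + W\right) = 8 - \left(-8 + 2 W\right) = 16 - 2 W$)
$L = 259$ ($L = \left(148 + \left(16 - 6\right)\right) + 101 = \left(148 + 10\right) + 101 = 158 + 101 = 259$)
$D + S L = \frac{10473}{23816} + 98 \cdot 259 = \frac{10473}{23816} + 25382 = \frac{604508185}{23816}$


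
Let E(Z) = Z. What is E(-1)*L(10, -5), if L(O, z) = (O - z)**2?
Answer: -225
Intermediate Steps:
E(-1)*L(10, -5) = -(10 - 1*(-5))**2 = -(10 + 5)**2 = -1*15**2 = -1*225 = -225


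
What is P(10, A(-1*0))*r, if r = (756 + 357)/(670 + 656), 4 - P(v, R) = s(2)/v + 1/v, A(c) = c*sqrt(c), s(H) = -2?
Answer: 15211/4420 ≈ 3.4414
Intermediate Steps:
A(c) = c**(3/2)
P(v, R) = 4 + 1/v (P(v, R) = 4 - (-2/v + 1/v) = 4 - (-1)/v = 4 + 1/v)
r = 371/442 (r = 1113/1326 = 1113*(1/1326) = 371/442 ≈ 0.83937)
P(10, A(-1*0))*r = (4 + 1/10)*(371/442) = (41/10)*(371/442) = 15211/4420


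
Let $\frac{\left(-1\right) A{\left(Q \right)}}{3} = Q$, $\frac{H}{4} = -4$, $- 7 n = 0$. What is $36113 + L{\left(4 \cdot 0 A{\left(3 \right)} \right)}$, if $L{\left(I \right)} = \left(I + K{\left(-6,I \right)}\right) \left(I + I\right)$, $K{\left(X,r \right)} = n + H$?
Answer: $36113$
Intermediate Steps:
$n = 0$ ($n = \left(- \frac{1}{7}\right) 0 = 0$)
$H = -16$ ($H = 4 \left(-4\right) = -16$)
$A{\left(Q \right)} = - 3 Q$
$K{\left(X,r \right)} = -16$ ($K{\left(X,r \right)} = 0 - 16 = -16$)
$L{\left(I \right)} = 2 I \left(-16 + I\right)$ ($L{\left(I \right)} = \left(I - 16\right) \left(I + I\right) = \left(-16 + I\right) 2 I = 2 I \left(-16 + I\right)$)
$36113 + L{\left(4 \cdot 0 A{\left(3 \right)} \right)} = 36113 + 2 \cdot 4 \cdot 0 \left(\left(-3\right) 3\right) \left(-16 + 4 \cdot 0 \left(\left(-3\right) 3\right)\right) = 36113 + 2 \cdot 0 \left(-9\right) \left(-16 + 0 \left(-9\right)\right) = 36113 + 2 \cdot 0 \left(-16 + 0\right) = 36113 + 2 \cdot 0 \left(-16\right) = 36113 + 0 = 36113$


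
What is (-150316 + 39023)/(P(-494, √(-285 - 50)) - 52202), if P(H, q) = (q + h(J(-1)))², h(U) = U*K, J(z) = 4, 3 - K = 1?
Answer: 5839877589/2753501489 + 1780688*I*√335/2753501489 ≈ 2.1209 + 0.011837*I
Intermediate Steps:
K = 2 (K = 3 - 1*1 = 3 - 1 = 2)
h(U) = 2*U (h(U) = U*2 = 2*U)
P(H, q) = (8 + q)² (P(H, q) = (q + 2*4)² = (q + 8)² = (8 + q)²)
(-150316 + 39023)/(P(-494, √(-285 - 50)) - 52202) = (-150316 + 39023)/((8 + √(-285 - 50))² - 52202) = -111293/((8 + √(-335))² - 52202) = -111293/((8 + I*√335)² - 52202) = -111293/(-52202 + (8 + I*√335)²)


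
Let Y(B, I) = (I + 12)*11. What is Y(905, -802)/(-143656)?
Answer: 4345/71828 ≈ 0.060492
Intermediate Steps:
Y(B, I) = 132 + 11*I (Y(B, I) = (12 + I)*11 = 132 + 11*I)
Y(905, -802)/(-143656) = (132 + 11*(-802))/(-143656) = (132 - 8822)*(-1/143656) = -8690*(-1/143656) = 4345/71828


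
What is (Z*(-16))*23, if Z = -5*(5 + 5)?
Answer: 18400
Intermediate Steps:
Z = -50 (Z = -5*10 = -50)
(Z*(-16))*23 = -50*(-16)*23 = 800*23 = 18400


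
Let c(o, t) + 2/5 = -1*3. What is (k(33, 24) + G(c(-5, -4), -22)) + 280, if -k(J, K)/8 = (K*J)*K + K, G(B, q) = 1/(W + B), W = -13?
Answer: -12462037/82 ≈ -1.5198e+5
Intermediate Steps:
c(o, t) = -17/5 (c(o, t) = -⅖ - 1*3 = -⅖ - 3 = -17/5)
G(B, q) = 1/(-13 + B)
k(J, K) = -8*K - 8*J*K² (k(J, K) = -8*((K*J)*K + K) = -8*((J*K)*K + K) = -8*(J*K² + K) = -8*(K + J*K²) = -8*K - 8*J*K²)
(k(33, 24) + G(c(-5, -4), -22)) + 280 = (-8*24*(1 + 33*24) + 1/(-13 - 17/5)) + 280 = (-8*24*(1 + 792) + 1/(-82/5)) + 280 = (-8*24*793 - 5/82) + 280 = (-152256 - 5/82) + 280 = -12484997/82 + 280 = -12462037/82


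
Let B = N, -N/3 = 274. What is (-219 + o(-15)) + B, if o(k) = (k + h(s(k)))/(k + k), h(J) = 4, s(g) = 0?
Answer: -31219/30 ≈ -1040.6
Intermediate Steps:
N = -822 (N = -3*274 = -822)
B = -822
o(k) = (4 + k)/(2*k) (o(k) = (k + 4)/(k + k) = (4 + k)/((2*k)) = (4 + k)*(1/(2*k)) = (4 + k)/(2*k))
(-219 + o(-15)) + B = (-219 + (1/2)*(4 - 15)/(-15)) - 822 = (-219 + (1/2)*(-1/15)*(-11)) - 822 = (-219 + 11/30) - 822 = -6559/30 - 822 = -31219/30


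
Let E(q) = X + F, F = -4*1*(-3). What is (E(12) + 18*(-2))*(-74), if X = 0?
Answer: 1776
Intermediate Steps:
F = 12 (F = -4*(-3) = 12)
E(q) = 12 (E(q) = 0 + 12 = 12)
(E(12) + 18*(-2))*(-74) = (12 + 18*(-2))*(-74) = (12 - 36)*(-74) = -24*(-74) = 1776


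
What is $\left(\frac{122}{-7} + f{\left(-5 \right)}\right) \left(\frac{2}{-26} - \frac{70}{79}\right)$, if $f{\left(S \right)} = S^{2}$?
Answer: $- \frac{52417}{7189} \approx -7.2913$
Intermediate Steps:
$\left(\frac{122}{-7} + f{\left(-5 \right)}\right) \left(\frac{2}{-26} - \frac{70}{79}\right) = \left(\frac{122}{-7} + \left(-5\right)^{2}\right) \left(\frac{2}{-26} - \frac{70}{79}\right) = \left(122 \left(- \frac{1}{7}\right) + 25\right) \left(2 \left(- \frac{1}{26}\right) - \frac{70}{79}\right) = \left(- \frac{122}{7} + 25\right) \left(- \frac{1}{13} - \frac{70}{79}\right) = \frac{53}{7} \left(- \frac{989}{1027}\right) = - \frac{52417}{7189}$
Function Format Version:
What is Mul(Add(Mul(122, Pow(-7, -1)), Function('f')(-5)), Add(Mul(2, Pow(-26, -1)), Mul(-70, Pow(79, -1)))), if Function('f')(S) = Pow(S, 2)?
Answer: Rational(-52417, 7189) ≈ -7.2913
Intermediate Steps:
Mul(Add(Mul(122, Pow(-7, -1)), Function('f')(-5)), Add(Mul(2, Pow(-26, -1)), Mul(-70, Pow(79, -1)))) = Mul(Add(Mul(122, Pow(-7, -1)), Pow(-5, 2)), Add(Mul(2, Pow(-26, -1)), Mul(-70, Pow(79, -1)))) = Mul(Add(Mul(122, Rational(-1, 7)), 25), Add(Mul(2, Rational(-1, 26)), Mul(-70, Rational(1, 79)))) = Mul(Add(Rational(-122, 7), 25), Add(Rational(-1, 13), Rational(-70, 79))) = Mul(Rational(53, 7), Rational(-989, 1027)) = Rational(-52417, 7189)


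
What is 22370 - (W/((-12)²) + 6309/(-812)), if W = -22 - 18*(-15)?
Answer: 163524155/7308 ≈ 22376.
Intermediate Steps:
W = 248 (W = -22 + 270 = 248)
22370 - (W/((-12)²) + 6309/(-812)) = 22370 - (248/((-12)²) + 6309/(-812)) = 22370 - (248/144 + 6309*(-1/812)) = 22370 - (248*(1/144) - 6309/812) = 22370 - (31/18 - 6309/812) = 22370 - 1*(-44195/7308) = 22370 + 44195/7308 = 163524155/7308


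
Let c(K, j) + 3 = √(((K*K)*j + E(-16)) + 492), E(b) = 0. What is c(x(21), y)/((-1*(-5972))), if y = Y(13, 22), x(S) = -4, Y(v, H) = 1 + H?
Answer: -3/5972 + √215/2986 ≈ 0.0044082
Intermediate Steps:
y = 23 (y = 1 + 22 = 23)
c(K, j) = -3 + √(492 + j*K²) (c(K, j) = -3 + √(((K*K)*j + 0) + 492) = -3 + √((K²*j + 0) + 492) = -3 + √((j*K² + 0) + 492) = -3 + √(j*K² + 492) = -3 + √(492 + j*K²))
c(x(21), y)/((-1*(-5972))) = (-3 + √(492 + 23*(-4)²))/((-1*(-5972))) = (-3 + √(492 + 23*16))/5972 = (-3 + √(492 + 368))*(1/5972) = (-3 + √860)*(1/5972) = (-3 + 2*√215)*(1/5972) = -3/5972 + √215/2986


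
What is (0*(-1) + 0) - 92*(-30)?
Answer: 2760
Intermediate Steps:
(0*(-1) + 0) - 92*(-30) = (0 + 0) + 2760 = 0 + 2760 = 2760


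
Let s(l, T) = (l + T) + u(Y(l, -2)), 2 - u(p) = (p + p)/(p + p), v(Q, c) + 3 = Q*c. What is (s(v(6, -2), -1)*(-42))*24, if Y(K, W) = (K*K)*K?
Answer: 15120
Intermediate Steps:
v(Q, c) = -3 + Q*c
Y(K, W) = K³ (Y(K, W) = K²*K = K³)
u(p) = 1 (u(p) = 2 - (p + p)/(p + p) = 2 - 2*p/(2*p) = 2 - 2*p*1/(2*p) = 2 - 1*1 = 2 - 1 = 1)
s(l, T) = 1 + T + l (s(l, T) = (l + T) + 1 = (T + l) + 1 = 1 + T + l)
(s(v(6, -2), -1)*(-42))*24 = ((1 - 1 + (-3 + 6*(-2)))*(-42))*24 = ((1 - 1 + (-3 - 12))*(-42))*24 = ((1 - 1 - 15)*(-42))*24 = -15*(-42)*24 = 630*24 = 15120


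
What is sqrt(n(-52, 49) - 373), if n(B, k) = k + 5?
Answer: I*sqrt(319) ≈ 17.861*I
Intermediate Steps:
n(B, k) = 5 + k
sqrt(n(-52, 49) - 373) = sqrt((5 + 49) - 373) = sqrt(54 - 373) = sqrt(-319) = I*sqrt(319)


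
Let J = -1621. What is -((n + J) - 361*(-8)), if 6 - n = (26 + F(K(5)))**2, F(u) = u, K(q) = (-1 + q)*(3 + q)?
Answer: 2091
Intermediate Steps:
n = -3358 (n = 6 - (26 + (-3 + 5**2 + 2*5))**2 = 6 - (26 + (-3 + 25 + 10))**2 = 6 - (26 + 32)**2 = 6 - 1*58**2 = 6 - 1*3364 = 6 - 3364 = -3358)
-((n + J) - 361*(-8)) = -((-3358 - 1621) - 361*(-8)) = -(-4979 - 1*(-2888)) = -(-4979 + 2888) = -1*(-2091) = 2091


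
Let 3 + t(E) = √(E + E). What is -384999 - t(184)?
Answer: -384996 - 4*√23 ≈ -3.8502e+5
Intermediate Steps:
t(E) = -3 + √2*√E (t(E) = -3 + √(E + E) = -3 + √(2*E) = -3 + √2*√E)
-384999 - t(184) = -384999 - (-3 + √2*√184) = -384999 - (-3 + √2*(2*√46)) = -384999 - (-3 + 4*√23) = -384999 + (3 - 4*√23) = -384996 - 4*√23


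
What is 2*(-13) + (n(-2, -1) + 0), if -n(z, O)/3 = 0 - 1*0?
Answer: -26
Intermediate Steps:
n(z, O) = 0 (n(z, O) = -3*(0 - 1*0) = -3*(0 + 0) = -3*0 = 0)
2*(-13) + (n(-2, -1) + 0) = 2*(-13) + (0 + 0) = -26 + 0 = -26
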